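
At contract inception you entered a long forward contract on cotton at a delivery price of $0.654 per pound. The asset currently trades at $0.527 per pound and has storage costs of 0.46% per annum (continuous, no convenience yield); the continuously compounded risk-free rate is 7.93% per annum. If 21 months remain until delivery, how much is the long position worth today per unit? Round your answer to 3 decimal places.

Current fair forward for the remaining 21 months: F = S·e^((r + u)·T), (r + u) = 0.0793 + 0.0046 = 0.0839
F = 0.527 · e^(0.0839 × 21/12) = 0.527 × 1.158151 = 0.6103
Value of long forward = (F − K)·e^(−rT) = (0.6103 − 0.654) · e^(−0.0793·21/12)
= -0.0437 × 0.870424 = -0.038

-$0.038 per pound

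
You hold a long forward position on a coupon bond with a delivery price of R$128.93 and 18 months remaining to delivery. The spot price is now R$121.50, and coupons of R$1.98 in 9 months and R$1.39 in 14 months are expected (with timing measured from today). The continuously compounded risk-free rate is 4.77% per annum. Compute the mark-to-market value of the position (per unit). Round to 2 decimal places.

-R$1.75

PV(remaining coupons) I = 1.98·e^(−0.0477·9/12) + 1.39·e^(−0.0477·14/12) = 3.2252
Current forward F = (S − I)·e^(rT) = (121.50 − 3.2252)·e^(0.0477·18/12) = 118.2748 × 1.074172 = 127.0475
Value (long) = (F − K)·e^(−rT) = (127.0475 − 128.93) × 0.930950 = -1.7525
Value = -R$1.75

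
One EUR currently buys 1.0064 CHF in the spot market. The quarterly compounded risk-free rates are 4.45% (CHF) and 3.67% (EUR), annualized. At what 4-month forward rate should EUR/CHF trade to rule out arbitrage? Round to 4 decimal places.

By covered interest parity, F = S · (1+r_CHF/4)^(4T) / (1+r_EUR/4)^(4T)
= 1.0064 × 1.014861 / 1.012252 = 1.0064 × 1.002577
F = 1.0090 CHF per EUR

1.0090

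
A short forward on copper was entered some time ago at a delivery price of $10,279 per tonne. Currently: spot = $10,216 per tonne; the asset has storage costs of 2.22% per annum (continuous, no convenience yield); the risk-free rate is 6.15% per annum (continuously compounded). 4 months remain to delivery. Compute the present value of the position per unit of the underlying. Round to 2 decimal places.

Current fair forward for the remaining 4 months: F = S·e^((r + u)·T), (r + u) = 0.0615 + 0.0222 = 0.0837
F = 10216 · e^(0.0837 × 4/12) = 10216 × 1.02829285 = 10505.0398
Value of long forward = (F − K)·e^(−rT) = (10505.0398 − 10279) · e^(−0.0615·4/12)
= 226.0398 × 0.97970870 = 221.45
Short position value = −(long value) = -$221.45

-$221.45 per tonne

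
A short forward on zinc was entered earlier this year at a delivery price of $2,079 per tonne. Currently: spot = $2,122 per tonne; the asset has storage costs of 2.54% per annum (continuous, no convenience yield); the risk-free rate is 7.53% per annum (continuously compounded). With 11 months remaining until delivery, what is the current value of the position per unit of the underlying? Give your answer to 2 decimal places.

Current fair forward for the remaining 11 months: F = S·e^((r + u)·T), (r + u) = 0.0753 + 0.0254 = 0.1007
F = 2122 · e^(0.1007 × 11/12) = 2122 × 1.09670292 = 2327.2036
Value of long forward = (F − K)·e^(−rT) = (2327.2036 − 2079) · e^(−0.0753·11/12)
= 248.2036 × 0.93330335 = 231.65
Short position value = −(long value) = -$231.65

-$231.65 per tonne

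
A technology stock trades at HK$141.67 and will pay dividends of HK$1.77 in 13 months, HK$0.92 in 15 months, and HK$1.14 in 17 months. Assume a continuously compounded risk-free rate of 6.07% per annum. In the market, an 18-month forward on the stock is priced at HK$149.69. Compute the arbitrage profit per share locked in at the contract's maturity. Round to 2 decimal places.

PV(dividends) I = 1.77·e^(−0.0607·13/12) + 0.92·e^(−0.0607·15/12) + 1.14·e^(−0.0607·17/12) = 3.5562
Fair forward F* = (S − I)·e^(rT) = (141.67 − 3.5562)·e^0.091050 = 138.1138 × 1.095324 = 151.2794
Market HK$149.69 < fair 151.2794: forward underpriced → reverse cash-and-carry (short the stock, invest proceeds at r, pay the dividends, go long the forward).
Profit at T = |F_mkt − F*| = |149.69 − 151.2794| = HK$1.59 per share

HK$1.59 per share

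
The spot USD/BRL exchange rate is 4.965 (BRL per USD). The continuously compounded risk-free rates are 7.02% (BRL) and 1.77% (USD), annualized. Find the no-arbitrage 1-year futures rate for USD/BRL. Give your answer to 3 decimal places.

F = S·e^((r_BRL − r_USD)T) = 4.965 · e^((0.0702 − 0.0177) × 1)
= 4.965 · e^0.052500 = 4.965 × 1.053903
F = 5.233 BRL per USD

5.233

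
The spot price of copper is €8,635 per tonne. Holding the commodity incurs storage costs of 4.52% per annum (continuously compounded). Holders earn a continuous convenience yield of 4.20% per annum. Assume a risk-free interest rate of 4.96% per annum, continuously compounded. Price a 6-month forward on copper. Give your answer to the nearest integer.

Net carry = r + u − y = 0.0496 + 0.0452 − 0.0420 = 0.0528
F = S·e^((r+u−y)T) = 8635 · e^(0.0528 × 6/12) = 8635 · e^0.026400
= 8635 × 1.026752 = €8,866 per tonne

€8,866 per tonne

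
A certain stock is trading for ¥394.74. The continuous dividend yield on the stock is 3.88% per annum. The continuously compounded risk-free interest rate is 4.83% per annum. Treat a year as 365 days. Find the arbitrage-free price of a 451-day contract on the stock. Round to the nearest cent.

¥399.40

F = S·e^((r − q)T) = 394.74 · e^((0.0483 − 0.0388) × 451/365)
= 394.74 · e^0.011738 = 394.74 × 1.011807
F = ¥399.40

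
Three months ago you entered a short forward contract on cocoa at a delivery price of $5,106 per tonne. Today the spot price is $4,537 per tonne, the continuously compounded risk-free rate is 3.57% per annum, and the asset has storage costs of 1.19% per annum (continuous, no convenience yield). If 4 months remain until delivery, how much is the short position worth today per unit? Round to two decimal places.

$490.57 per tonne

Current fair forward for the remaining 4 months: F = S·e^((r + u)·T), (r + u) = 0.0357 + 0.0119 = 0.0476
F = 4537 · e^(0.0476 × 4/12) = 4537 × 1.01599321 = 4609.5612
Value of long forward = (F − K)·e^(−rT) = (4609.5612 − 5106) · e^(−0.0357·4/12)
= -496.4388 × 0.98817052 = -490.57
Short position value = −(long value) = $490.57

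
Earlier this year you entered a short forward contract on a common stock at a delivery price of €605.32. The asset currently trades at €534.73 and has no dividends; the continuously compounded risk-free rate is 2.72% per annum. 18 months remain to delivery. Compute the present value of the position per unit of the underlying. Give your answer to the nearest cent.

Current fair forward for the remaining 18 months: F = S·e^(r·T), r = 0.0272
F = 534.73 · e^(0.0272 × 18/12) = 534.73 × 1.041644 = 556.9983
Value of long forward = (F − K)·e^(−rT) = (556.9983 − 605.32) · e^(−0.0272·18/12)
= -48.3217 × 0.960021 = -46.39
Short position value = −(long value) = €46.39

€46.39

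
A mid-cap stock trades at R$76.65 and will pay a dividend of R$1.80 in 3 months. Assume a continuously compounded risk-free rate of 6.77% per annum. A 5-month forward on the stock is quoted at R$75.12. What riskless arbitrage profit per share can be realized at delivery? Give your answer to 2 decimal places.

R$1.90 per share

PV(dividends) I = 1.80·e^(−0.0677·3/12) = 1.7698
Fair forward F* = (S − I)·e^(rT) = (76.65 − 1.7698)·e^0.028208 = 74.8802 × 1.028610 = 77.0225
Market R$75.12 < fair 77.0225: forward underpriced → reverse cash-and-carry (short the stock, invest proceeds at r, pay the dividends, go long the forward).
Profit at T = |F_mkt − F*| = |75.12 − 77.0225| = R$1.90 per share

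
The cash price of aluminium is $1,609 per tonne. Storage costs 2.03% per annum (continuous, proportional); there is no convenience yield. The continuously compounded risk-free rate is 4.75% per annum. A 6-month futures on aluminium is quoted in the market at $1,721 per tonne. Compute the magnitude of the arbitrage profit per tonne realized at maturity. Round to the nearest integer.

$57 per tonne

Fair futures: F* = S·e^(carry·T), with carry = (r + u) = 0.0475 + 0.0203 = 0.0678
F* = 1609 · e^(0.0678 × 6/12) = 1609 · e^0.033900 = 1609 × 1.034481 = $1664.4799
Market $1721 > fair $1664.4799: forward overpriced → cash-and-carry (buy spot, short the forward).
At maturity, profit = |F_mkt − F*| = |1721 − 1664.4799| = $57 per tonne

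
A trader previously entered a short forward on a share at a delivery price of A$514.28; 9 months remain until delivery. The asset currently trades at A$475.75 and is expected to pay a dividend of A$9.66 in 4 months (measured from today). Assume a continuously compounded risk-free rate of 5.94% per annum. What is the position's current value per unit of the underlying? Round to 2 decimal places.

A$25.59

PV(remaining dividends) I = 9.66·e^(−0.0594·4/12) = 9.4706
Current forward F = (S − I)·e^(rT) = (475.75 − 9.4706)·e^(0.0594·9/12) = 466.2794 × 1.045557 = 487.5217
Value (long) = (F − K)·e^(−rT) = (487.5217 − 514.28) × 0.956428 = -25.5924
Short position value = −(long value) = A$25.59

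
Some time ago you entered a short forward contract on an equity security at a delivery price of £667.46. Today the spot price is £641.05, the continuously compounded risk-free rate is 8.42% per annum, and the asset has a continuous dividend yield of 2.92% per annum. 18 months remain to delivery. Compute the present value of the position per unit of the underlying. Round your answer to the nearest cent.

-£25.31

Current fair forward for the remaining 18 months: F = S·e^((r − q)·T), (r − q) = 0.0842 − 0.0292 = 0.0550
F = 641.05 · e^(0.0550 × 18/12) = 641.05 × 1.085999 = 696.1797
Value of long forward = (F − K)·e^(−rT) = (696.1797 − 667.46) · e^(−0.0842·18/12)
= 28.7197 × 0.881350 = 25.31
Short position value = −(long value) = -£25.31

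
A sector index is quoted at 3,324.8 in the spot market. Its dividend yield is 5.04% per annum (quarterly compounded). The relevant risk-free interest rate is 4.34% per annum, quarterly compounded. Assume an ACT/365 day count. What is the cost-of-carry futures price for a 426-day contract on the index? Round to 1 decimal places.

3,298.1

F = S · (1+r/4)^(4T) / (1+q/4)^(4T)
= 3324.8 × 1.051671 / 1.060198 = 3324.8 × 0.991957
F = 3,298.1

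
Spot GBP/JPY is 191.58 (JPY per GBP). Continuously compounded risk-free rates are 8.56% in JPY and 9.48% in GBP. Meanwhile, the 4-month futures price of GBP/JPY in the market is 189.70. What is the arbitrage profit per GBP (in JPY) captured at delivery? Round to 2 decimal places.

1.29 per GBP (in JPY)

Fair futures: F* = S·e^(carry·T), with carry = (r_JPY − r_GBP) = 0.0856 − 0.0948 = -0.0092
F* = 191.58 · e^(-0.0092 × 4/12) = 191.58 · e^-0.003067 = 191.58 × 0.996938 = 190.9934
Market 189.70 < fair 190.9934: forward underpriced → reverse cash-and-carry (short spot, go long the forward).
At maturity, profit = |F_mkt − F*| = |189.70 − 190.9934| = 1.29 per GBP (in JPY)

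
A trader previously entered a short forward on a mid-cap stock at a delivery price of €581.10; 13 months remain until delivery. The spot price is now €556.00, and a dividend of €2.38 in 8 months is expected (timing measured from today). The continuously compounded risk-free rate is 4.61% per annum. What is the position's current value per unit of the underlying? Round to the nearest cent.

-€0.90

PV(remaining dividends) I = 2.38·e^(−0.0461·8/12) = 2.3080
Current forward F = (S − I)·e^(rT) = (556.00 − 2.3080)·e^(0.0461·13/12) = 553.6920 × 1.051210 = 582.0466
Value (long) = (F − K)·e^(−rT) = (582.0466 − 581.10) × 0.951285 = 0.9005
Short position value = −(long value) = -€0.90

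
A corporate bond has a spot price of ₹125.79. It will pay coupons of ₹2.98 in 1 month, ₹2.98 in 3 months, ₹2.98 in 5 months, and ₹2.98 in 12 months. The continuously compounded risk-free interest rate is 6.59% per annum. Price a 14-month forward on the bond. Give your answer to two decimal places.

PV(coupons) I = 2.98·e^(−0.0659·1/12) + 2.98·e^(−0.0659·3/12) + 2.98·e^(−0.0659·5/12) + 2.98·e^(−0.0659·12/12)
I = 2.9637 + 2.9313 + 2.8993 + 2.7899 = 11.5842
F = (S − I)·e^(rT) = (125.79 − 11.5842) · e^(0.0659·14/12)
= 114.2058 · e^0.076883 = 114.2058 × 1.079916 = ₹123.33

₹123.33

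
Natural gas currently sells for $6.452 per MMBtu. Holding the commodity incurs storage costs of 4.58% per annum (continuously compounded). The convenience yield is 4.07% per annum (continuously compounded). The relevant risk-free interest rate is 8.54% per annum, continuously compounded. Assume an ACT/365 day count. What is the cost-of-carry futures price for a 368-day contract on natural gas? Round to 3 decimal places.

$7.068 per MMBtu

Net carry = r + u − y = 0.0854 + 0.0458 − 0.0407 = 0.0905
F = S·e^((r+u−y)T) = 6.452 · e^(0.0905 × 368/365) = 6.452 · e^0.091244
= 6.452 × 1.095536 = $7.068 per MMBtu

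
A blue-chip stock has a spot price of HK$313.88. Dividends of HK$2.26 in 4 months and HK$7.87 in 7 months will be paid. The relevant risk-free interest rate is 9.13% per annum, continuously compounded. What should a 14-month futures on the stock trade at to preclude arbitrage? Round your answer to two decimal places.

HK$338.42

PV(dividends) I = 2.26·e^(−0.0913·4/12) + 7.87·e^(−0.0913·7/12)
I = 2.1923 + 7.4618 = 9.6541
F = (S − I)·e^(rT) = (313.88 − 9.6541) · e^(0.0913·14/12)
= 304.2259 · e^0.106517 = 304.2259 × 1.112397 = HK$338.42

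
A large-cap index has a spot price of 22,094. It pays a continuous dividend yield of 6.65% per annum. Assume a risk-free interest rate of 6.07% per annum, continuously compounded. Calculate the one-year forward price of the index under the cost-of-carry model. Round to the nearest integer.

21,966

F = S·e^((r − q)T) = 22094 · e^((0.0607 − 0.0665) × 12/12)
= 22094 · e^-0.005800 = 22094 × 0.994217
F = 21,966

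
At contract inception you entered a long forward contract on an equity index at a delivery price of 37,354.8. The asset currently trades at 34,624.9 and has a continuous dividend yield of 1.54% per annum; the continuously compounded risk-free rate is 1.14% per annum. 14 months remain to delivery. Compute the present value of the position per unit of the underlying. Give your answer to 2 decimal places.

Current fair forward for the remaining 14 months: F = S·e^((r − q)·T), (r − q) = 0.0114 − 0.0154 = -0.0040
F = 34624.9 · e^(-0.0040 × 14/12) = 34624.9 × 0.99534421 = 34463.6937
Value of long forward = (F − K)·e^(−rT) = (34463.6937 − 37354.8) · e^(−0.0114·14/12)
= -2891.1063 × 0.98678805 = -2852.91

-2852.91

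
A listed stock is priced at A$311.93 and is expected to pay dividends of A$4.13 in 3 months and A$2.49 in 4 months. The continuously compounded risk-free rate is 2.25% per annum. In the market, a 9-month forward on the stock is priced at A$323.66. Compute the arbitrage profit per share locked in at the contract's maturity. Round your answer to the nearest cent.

PV(dividends) I = 4.13·e^(−0.0225·3/12) + 2.49·e^(−0.0225·4/12) = 6.5782
Fair forward F* = (S − I)·e^(rT) = (311.93 − 6.5782)·e^0.016875 = 305.3518 × 1.017018 = 310.5483
Market A$323.66 > fair 310.5483: forward overpriced → cash-and-carry (borrow at r, buy the stock and collect the dividends, short the forward).
Profit at T = |F_mkt − F*| = |323.66 − 310.5483| = A$13.11 per share

A$13.11 per share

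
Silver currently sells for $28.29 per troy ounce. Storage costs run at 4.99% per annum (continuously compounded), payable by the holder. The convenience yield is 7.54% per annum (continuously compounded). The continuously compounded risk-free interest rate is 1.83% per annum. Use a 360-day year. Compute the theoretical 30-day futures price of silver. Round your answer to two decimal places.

$28.27 per troy ounce

Net carry = r + u − y = 0.0183 + 0.0499 − 0.0754 = -0.0072
F = S·e^((r+u−y)T) = 28.29 · e^(-0.0072 × 30/360) = 28.29 · e^-0.000600
= 28.29 × 0.999400 = $28.27 per troy ounce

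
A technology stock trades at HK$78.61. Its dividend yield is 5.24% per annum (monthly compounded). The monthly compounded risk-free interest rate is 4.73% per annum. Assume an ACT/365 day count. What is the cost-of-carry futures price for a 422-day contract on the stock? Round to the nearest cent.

HK$78.15

F = S · (1+r/12)^(12T) / (1+q/12)^(12T)
= 78.61 × 1.056096 / 1.062316 = 78.61 × 0.994145
F = HK$78.15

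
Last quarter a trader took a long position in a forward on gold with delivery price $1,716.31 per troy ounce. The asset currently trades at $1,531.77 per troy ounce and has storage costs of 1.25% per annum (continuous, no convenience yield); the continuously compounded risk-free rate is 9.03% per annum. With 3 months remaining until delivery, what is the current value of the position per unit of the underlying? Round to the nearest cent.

-$141.43 per troy ounce

Current fair forward for the remaining 3 months: F = S·e^((r + u)·T), (r + u) = 0.0903 + 0.0125 = 0.1028
F = 1531.77 · e^(0.1028 × 3/12) = 1531.77 × 1.02603309 = 1571.6467
Value of long forward = (F − K)·e^(−rT) = (1571.6467 − 1716.31) · e^(−0.0903·3/12)
= -144.6633 × 0.97767791 = -141.43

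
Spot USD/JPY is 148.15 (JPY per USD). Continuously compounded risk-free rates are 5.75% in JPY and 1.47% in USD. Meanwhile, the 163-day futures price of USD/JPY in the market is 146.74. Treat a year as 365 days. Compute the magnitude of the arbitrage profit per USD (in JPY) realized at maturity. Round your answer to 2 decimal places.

Fair futures: F* = S·e^(carry·T), with carry = (r_JPY − r_USD) = 0.0575 − 0.0147 = 0.0428
F* = 148.15 · e^(0.0428 × 163/365) = 148.15 · e^0.019113 = 148.15 × 1.019297 = 151.0089
Market 146.74 < fair 151.0089: forward underpriced → reverse cash-and-carry (short spot, go long the forward).
At maturity, profit = |F_mkt − F*| = |146.74 − 151.0089| = 4.27 per USD (in JPY)

4.27 per USD (in JPY)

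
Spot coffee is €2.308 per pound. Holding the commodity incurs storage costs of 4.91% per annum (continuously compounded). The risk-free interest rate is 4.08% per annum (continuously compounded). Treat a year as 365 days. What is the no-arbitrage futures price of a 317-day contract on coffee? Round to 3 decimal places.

Net carry = r + u − y = 0.0408 + 0.0491 − 0.0000 = 0.0899
F = S·e^((r+u−y)T) = 2.308 · e^(0.0899 × 317/365) = 2.308 · e^0.078078
= 2.308 × 1.081207 = €2.495 per pound

€2.495 per pound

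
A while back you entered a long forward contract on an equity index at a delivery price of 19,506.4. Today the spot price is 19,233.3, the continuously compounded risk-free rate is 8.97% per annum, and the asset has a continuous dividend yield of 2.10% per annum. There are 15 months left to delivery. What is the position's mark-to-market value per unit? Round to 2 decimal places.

1297.59

Current fair forward for the remaining 15 months: F = S·e^((r − q)·T), (r − q) = 0.0897 − 0.0210 = 0.0687
F = 19233.3 · e^(0.0687 × 15/12) = 19233.3 × 1.08967011 = 20957.9521
Value of long forward = (F − K)·e^(−rT) = (20957.9521 − 19506.4) · e^(−0.0897·15/12)
= 1451.5521 × 0.89393251 = 1297.59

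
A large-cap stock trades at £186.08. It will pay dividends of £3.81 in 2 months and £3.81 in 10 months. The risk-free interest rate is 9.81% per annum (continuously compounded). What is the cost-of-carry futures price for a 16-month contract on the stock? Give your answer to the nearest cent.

PV(dividends) I = 3.81·e^(−0.0981·2/12) + 3.81·e^(−0.0981·10/12)
I = 3.7482 + 3.5109 = 7.2591
F = (S − I)·e^(rT) = (186.08 − 7.2591) · e^(0.0981·16/12)
= 178.8209 · e^0.130800 = 178.8209 × 1.139740 = £203.81

£203.81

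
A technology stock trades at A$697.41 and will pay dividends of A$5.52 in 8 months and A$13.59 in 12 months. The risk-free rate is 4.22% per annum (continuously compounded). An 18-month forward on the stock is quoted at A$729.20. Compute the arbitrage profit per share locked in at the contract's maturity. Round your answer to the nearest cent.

A$5.81 per share

PV(dividends) I = 5.52·e^(−0.0422·8/12) + 13.59·e^(−0.0422·12/12) = 18.3953
Fair forward F* = (S − I)·e^(rT) = (697.41 − 18.3953)·e^0.063300 = 679.0147 × 1.065346 = 723.3856
Market A$729.20 > fair 723.3856: forward overpriced → cash-and-carry (borrow at r, buy the stock and collect the dividends, short the forward).
Profit at T = |F_mkt − F*| = |729.20 − 723.3856| = A$5.81 per share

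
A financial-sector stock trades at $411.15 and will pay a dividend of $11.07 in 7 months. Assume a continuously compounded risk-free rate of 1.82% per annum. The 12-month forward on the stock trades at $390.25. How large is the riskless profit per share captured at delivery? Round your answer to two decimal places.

PV(dividends) I = 11.07·e^(−0.0182·7/12) = 10.9531
Fair forward F* = (S − I)·e^(rT) = (411.15 − 10.9531)·e^0.018200 = 400.1969 × 1.018367 = 407.5473
Market $390.25 < fair 407.5473: forward underpriced → reverse cash-and-carry (short the stock, invest proceeds at r, pay the dividends, go long the forward).
Profit at T = |F_mkt − F*| = |390.25 − 407.5473| = $17.30 per share

$17.30 per share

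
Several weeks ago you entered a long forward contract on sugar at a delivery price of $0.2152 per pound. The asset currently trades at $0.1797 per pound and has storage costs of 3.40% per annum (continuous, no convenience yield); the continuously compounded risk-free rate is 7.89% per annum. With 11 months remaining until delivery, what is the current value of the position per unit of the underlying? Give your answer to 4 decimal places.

Current fair forward for the remaining 11 months: F = S·e^((r + u)·T), (r + u) = 0.0789 + 0.0340 = 0.1129
F = 0.1797 · e^(0.1129 × 11/12) = 0.1797 × 1.109037 = 0.1993
Value of long forward = (F − K)·e^(−rT) = (0.1993 − 0.2152) · e^(−0.0789·11/12)
= -0.0159 × 0.930229 = -0.0148

-$0.0148 per pound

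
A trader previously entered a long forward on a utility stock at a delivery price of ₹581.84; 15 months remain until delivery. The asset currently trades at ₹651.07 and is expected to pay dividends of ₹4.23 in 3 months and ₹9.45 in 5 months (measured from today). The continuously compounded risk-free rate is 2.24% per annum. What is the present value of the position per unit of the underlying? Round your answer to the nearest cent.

₹71.73

PV(remaining dividends) I = 4.23·e^(−0.0224·3/12) + 9.45·e^(−0.0224·5/12) = 13.5686
Current forward F = (S − I)·e^(rT) = (651.07 − 13.5686)·e^(0.0224·15/12) = 637.5014 × 1.028396 = 655.6039
Value (long) = (F − K)·e^(−rT) = (655.6039 − 581.84) × 0.972388 = 71.7271
Value = ₹71.73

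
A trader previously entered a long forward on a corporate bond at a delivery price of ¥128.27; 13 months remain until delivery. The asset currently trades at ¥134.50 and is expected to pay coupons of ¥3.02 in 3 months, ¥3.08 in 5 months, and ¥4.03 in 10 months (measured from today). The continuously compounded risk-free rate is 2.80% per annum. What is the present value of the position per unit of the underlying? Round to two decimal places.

¥0.08

PV(remaining coupons) I = 3.02·e^(−0.0280·3/12) + 3.08·e^(−0.0280·5/12) + 4.03·e^(−0.0280·10/12) = 9.9803
Current forward F = (S − I)·e^(rT) = (134.50 − 9.9803)·e^(0.0280·13/12) = 124.5197 × 1.030798 = 128.3547
Value (long) = (F − K)·e^(−rT) = (128.3547 − 128.27) × 0.970122 = 0.0822
Value = ¥0.08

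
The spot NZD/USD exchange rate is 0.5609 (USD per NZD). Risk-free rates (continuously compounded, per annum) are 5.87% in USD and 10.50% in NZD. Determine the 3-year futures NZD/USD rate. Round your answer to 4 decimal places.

0.4882

F = S·e^((r_USD − r_NZD)T) = 0.5609 · e^((0.0587 − 0.1050) × 3)
= 0.5609 · e^-0.138900 = 0.5609 × 0.870315
F = 0.4882 USD per NZD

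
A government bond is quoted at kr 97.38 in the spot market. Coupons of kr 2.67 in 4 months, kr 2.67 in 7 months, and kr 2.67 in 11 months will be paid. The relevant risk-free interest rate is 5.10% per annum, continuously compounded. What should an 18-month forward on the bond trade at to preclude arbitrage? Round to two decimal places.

PV(coupons) I = 2.67·e^(−0.0510·4/12) + 2.67·e^(−0.0510·7/12) + 2.67·e^(−0.0510·11/12)
I = 2.6250 + 2.5917 + 2.5481 = 7.7648
F = (S − I)·e^(rT) = (97.38 − 7.7648) · e^(0.0510·18/12)
= 89.6152 · e^0.076500 = 89.6152 × 1.079502 = kr 96.74

kr 96.74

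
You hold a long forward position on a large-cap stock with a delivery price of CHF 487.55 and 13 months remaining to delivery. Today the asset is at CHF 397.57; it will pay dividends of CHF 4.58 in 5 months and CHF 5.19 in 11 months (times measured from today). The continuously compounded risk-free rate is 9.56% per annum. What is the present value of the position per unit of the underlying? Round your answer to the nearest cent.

-CHF 51.17

PV(remaining dividends) I = 4.58·e^(−0.0956·5/12) + 5.19·e^(−0.0956·11/12) = 9.1557
Current forward F = (S − I)·e^(rT) = (397.57 − 9.1557)·e^(0.0956·13/12) = 388.4143 × 1.109120 = 430.7981
Value (long) = (F − K)·e^(−rT) = (430.7981 − 487.55) × 0.901616 = -51.1684
Value = -CHF 51.17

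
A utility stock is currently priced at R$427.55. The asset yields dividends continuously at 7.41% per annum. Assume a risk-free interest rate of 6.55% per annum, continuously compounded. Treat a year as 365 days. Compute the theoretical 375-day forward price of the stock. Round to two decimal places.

R$423.79

F = S·e^((r − q)T) = 427.55 · e^((0.0655 − 0.0741) × 375/365)
= 427.55 · e^-0.008836 = 427.55 × 0.991203
F = R$423.79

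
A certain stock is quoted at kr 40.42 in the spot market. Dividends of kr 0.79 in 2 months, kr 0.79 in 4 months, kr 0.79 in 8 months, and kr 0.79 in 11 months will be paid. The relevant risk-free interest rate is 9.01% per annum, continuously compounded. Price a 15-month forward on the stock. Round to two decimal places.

kr 41.86

PV(dividends) I = 0.79·e^(−0.0901·2/12) + 0.79·e^(−0.0901·4/12) + 0.79·e^(−0.0901·8/12) + 0.79·e^(−0.0901·11/12)
I = 0.7782 + 0.7666 + 0.7439 + 0.7274 = 3.0161
F = (S − I)·e^(rT) = (40.42 − 3.0161) · e^(0.0901·15/12)
= 37.4039 · e^0.112625 = 37.4039 × 1.119212 = kr 41.86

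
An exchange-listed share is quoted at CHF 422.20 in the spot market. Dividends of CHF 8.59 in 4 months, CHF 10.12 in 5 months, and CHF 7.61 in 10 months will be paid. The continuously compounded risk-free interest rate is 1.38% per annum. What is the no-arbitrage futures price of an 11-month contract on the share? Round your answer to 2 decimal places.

PV(dividends) I = 8.59·e^(−0.0138·4/12) + 10.12·e^(−0.0138·5/12) + 7.61·e^(−0.0138·10/12)
I = 8.5506 + 10.0620 + 7.5230 = 26.1356
F = (S − I)·e^(rT) = (422.20 − 26.1356) · e^(0.0138·11/12)
= 396.0644 · e^0.012650 = 396.0644 × 1.012730 = CHF 401.11

CHF 401.11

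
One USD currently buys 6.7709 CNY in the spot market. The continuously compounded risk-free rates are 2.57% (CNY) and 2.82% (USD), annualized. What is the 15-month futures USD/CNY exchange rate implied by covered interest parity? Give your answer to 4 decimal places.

6.7498

F = S·e^((r_CNY − r_USD)T) = 6.7709 · e^((0.0257 − 0.0282) × 15/12)
= 6.7709 · e^-0.003125 = 6.7709 × 0.996880
F = 6.7498 CNY per USD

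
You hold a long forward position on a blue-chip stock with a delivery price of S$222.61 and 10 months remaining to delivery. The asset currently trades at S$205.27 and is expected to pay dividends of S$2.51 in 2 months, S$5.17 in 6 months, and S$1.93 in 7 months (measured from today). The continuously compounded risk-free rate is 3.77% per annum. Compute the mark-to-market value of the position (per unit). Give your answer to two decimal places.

PV(remaining dividends) I = 2.51·e^(−0.0377·2/12) + 5.17·e^(−0.0377·6/12) + 1.93·e^(−0.0377·7/12) = 9.4558
Current forward F = (S − I)·e^(rT) = (205.27 − 9.4558)·e^(0.0377·10/12) = 195.8142 × 1.031915 = 202.0636
Value (long) = (F − K)·e^(−rT) = (202.0636 − 222.61) × 0.969072 = -19.9109
Value = -S$19.91

-S$19.91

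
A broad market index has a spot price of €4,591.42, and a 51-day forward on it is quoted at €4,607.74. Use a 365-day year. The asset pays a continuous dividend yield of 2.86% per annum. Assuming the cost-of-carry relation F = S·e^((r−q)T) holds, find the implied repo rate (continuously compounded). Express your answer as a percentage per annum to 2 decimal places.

5.40%

From F = S·e^((r−q)T): (r − q) = ln(F/S)/T
ln(4607.74/4591.42) = ln(1.003554) = 0.003548
(r − q) = 0.003548 / (51/365) = 0.025393
r = ln(F/S)/T + q = 0.025393 + 0.0286 = 0.053993
r = 5.40%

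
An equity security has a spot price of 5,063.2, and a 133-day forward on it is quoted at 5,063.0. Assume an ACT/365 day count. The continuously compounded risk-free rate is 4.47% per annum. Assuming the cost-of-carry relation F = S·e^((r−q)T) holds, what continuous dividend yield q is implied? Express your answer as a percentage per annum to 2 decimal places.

From F = S·e^((r−q)T): (r − q) = ln(F/S)/T
ln(5063.0/5063.2) = ln(0.999960) = -0.000040
(r − q) = -0.000040 / (133/365) = -0.000110
q = r − ln(F/S)/T = 0.0447 + 0.000110 = 0.044810
q = 4.48%

4.48%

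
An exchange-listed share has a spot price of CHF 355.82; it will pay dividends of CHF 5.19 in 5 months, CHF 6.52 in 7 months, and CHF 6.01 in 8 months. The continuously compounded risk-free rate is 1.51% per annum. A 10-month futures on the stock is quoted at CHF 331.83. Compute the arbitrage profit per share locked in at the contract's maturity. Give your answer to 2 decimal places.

CHF 10.70 per share

PV(dividends) I = 5.19·e^(−0.0151·5/12) + 6.52·e^(−0.0151·7/12) + 6.01·e^(−0.0151·8/12) = 17.5701
Fair futures F* = (S − I)·e^(rT) = (355.82 − 17.5701)·e^0.012583 = 338.2499 × 1.012662 = 342.5328
Market CHF 331.83 < fair 342.5328: forward underpriced → reverse cash-and-carry (short the stock, invest proceeds at r, pay the dividends, go long the forward).
Profit at T = |F_mkt − F*| = |331.83 − 342.5328| = CHF 10.70 per share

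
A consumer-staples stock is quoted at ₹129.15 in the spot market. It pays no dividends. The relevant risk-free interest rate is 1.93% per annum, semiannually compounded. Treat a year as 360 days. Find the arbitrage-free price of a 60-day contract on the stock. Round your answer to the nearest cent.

F = S · (1+r/2)^(2T)
= 129.15 × 1.003206
F = ₹129.56

₹129.56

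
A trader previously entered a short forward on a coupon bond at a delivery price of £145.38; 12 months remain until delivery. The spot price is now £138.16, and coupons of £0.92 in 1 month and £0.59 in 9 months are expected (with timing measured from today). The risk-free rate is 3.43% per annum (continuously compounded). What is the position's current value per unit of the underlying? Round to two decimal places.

PV(remaining coupons) I = 0.92·e^(−0.0343·1/12) + 0.59·e^(−0.0343·9/12) = 1.4924
Current forward F = (S − I)·e^(rT) = (138.16 − 1.4924)·e^(0.0343·12/12) = 136.6676 × 1.034895 = 141.4366
Value (long) = (F − K)·e^(−rT) = (141.4366 − 145.38) × 0.966282 = -3.8104
Short position value = −(long value) = £3.81

£3.81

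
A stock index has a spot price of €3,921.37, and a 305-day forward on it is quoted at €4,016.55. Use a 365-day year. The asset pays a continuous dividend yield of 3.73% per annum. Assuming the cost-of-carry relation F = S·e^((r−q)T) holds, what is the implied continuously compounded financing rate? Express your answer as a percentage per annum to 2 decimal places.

6.60%

From F = S·e^((r−q)T): (r − q) = ln(F/S)/T
ln(4016.55/3921.37) = ln(1.024272) = 0.023982
(r − q) = 0.023982 / (305/365) = 0.028700
r = ln(F/S)/T + q = 0.028700 + 0.0373 = 0.066000
r = 6.60%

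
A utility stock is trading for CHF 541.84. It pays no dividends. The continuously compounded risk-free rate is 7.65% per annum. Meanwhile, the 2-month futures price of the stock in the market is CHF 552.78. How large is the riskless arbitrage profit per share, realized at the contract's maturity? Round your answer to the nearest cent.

CHF 3.99 per share

Fair futures: F* = S·e^(carry·T), with carry = r = 0.0765
F* = 541.84 · e^(0.0765 × 2/12) = 541.84 · e^0.012750 = 541.84 × 1.012832 = CHF 548.7929
Market CHF 552.78 > fair CHF 548.7929: forward overpriced → cash-and-carry (buy spot, short the forward).
At maturity, profit = |F_mkt − F*| = |552.78 − 548.7929| = CHF 3.99 per share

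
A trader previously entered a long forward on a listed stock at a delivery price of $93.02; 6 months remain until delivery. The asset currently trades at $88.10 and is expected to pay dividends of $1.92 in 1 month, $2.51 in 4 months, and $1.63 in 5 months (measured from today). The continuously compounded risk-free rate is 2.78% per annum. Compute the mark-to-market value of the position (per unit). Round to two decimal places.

PV(remaining dividends) I = 1.92·e^(−0.0278·1/12) + 2.51·e^(−0.0278·4/12) + 1.63·e^(−0.0278·5/12) = 6.0136
Current forward F = (S − I)·e^(rT) = (88.10 − 6.0136)·e^(0.0278·6/12) = 82.0864 × 1.013997 = 83.2354
Value (long) = (F − K)·e^(−rT) = (83.2354 − 93.02) × 0.986196 = -9.6495
Value = -$9.65

-$9.65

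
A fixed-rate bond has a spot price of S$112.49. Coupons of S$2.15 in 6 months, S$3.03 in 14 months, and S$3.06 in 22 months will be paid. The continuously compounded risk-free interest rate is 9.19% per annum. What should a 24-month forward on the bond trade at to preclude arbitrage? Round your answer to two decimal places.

S$126.34

PV(coupons) I = 2.15·e^(−0.0919·6/12) + 3.03·e^(−0.0919·14/12) + 3.06·e^(−0.0919·22/12)
I = 2.0534 + 2.7219 + 2.5855 = 7.3608
F = (S − I)·e^(rT) = (112.49 − 7.3608) · e^(0.0919·24/12)
= 105.1292 · e^0.183800 = 105.1292 × 1.201775 = S$126.34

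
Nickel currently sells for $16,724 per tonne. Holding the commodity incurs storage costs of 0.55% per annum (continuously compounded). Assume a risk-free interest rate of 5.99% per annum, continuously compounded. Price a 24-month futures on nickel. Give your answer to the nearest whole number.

$19,061 per tonne

Net carry = r + u − y = 0.0599 + 0.0055 − 0.0000 = 0.0654
F = S·e^((r+u−y)T) = 16724 · e^(0.0654 × 24/12) = 16724 · e^0.130800
= 16724 × 1.139740 = $19,061 per tonne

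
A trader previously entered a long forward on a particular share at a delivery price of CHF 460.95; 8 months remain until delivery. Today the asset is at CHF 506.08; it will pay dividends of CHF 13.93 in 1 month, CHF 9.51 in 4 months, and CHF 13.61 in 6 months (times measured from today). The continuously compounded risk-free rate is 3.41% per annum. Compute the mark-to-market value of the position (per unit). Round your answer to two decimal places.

CHF 18.82

PV(remaining dividends) I = 13.93·e^(−0.0341·1/12) + 9.51·e^(−0.0341·4/12) + 13.61·e^(−0.0341·6/12) = 36.6729
Current forward F = (S − I)·e^(rT) = (506.08 − 36.6729)·e^(0.0341·8/12) = 469.4071 × 1.022994 = 480.2006
Value (long) = (F − K)·e^(−rT) = (480.2006 − 460.95) × 0.977523 = 18.8179
Value = CHF 18.82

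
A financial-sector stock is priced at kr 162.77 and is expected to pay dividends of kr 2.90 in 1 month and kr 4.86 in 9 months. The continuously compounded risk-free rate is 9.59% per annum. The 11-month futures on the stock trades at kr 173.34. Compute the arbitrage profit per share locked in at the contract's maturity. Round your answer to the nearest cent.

kr 3.69 per share

PV(dividends) I = 2.90·e^(−0.0959·1/12) + 4.86·e^(−0.0959·9/12) = 7.3996
Fair futures F* = (S − I)·e^(rT) = (162.77 − 7.3996)·e^0.087908 = 155.3704 × 1.091888 = 169.6471
Market kr 173.34 > fair 169.6471: forward overpriced → cash-and-carry (borrow at r, buy the stock and collect the dividends, short the forward).
Profit at T = |F_mkt − F*| = |173.34 − 169.6471| = kr 3.69 per share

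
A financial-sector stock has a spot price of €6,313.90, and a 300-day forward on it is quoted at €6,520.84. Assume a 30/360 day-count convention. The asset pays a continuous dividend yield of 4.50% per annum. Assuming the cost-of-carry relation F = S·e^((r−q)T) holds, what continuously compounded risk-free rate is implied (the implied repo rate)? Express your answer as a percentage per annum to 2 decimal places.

8.37%

From F = S·e^((r−q)T): (r − q) = ln(F/S)/T
ln(6520.84/6313.90) = ln(1.032775) = 0.032249
(r − q) = 0.032249 / (300/360) = 0.038699
r = ln(F/S)/T + q = 0.038699 + 0.0450 = 0.083699
r = 8.37%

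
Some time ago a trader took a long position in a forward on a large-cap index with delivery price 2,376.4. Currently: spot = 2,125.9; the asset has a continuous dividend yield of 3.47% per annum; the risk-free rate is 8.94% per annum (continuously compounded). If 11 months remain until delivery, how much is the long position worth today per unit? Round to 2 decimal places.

-130.08

Current fair forward for the remaining 11 months: F = S·e^((r − q)·T), (r − q) = 0.0894 − 0.0347 = 0.0547
F = 2125.9 · e^(0.0547 × 11/12) = 2125.9 × 1.05142004 = 2235.2139
Value of long forward = (F − K)·e^(−rT) = (2235.2139 − 2376.4) · e^(−0.0894·11/12)
= -141.1861 × 0.92131802 = -130.08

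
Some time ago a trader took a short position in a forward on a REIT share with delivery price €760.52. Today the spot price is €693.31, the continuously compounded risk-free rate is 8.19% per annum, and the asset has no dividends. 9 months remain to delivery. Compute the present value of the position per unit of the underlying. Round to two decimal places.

Current fair forward for the remaining 9 months: F = S·e^(r·T), r = 0.0819
F = 693.31 · e^(0.0819 × 9/12) = 693.31 × 1.063351 = 737.2319
Value of long forward = (F − K)·e^(−rT) = (737.2319 − 760.52) · e^(−0.0819·9/12)
= -23.2881 × 0.940423 = -21.90
Short position value = −(long value) = €21.90

€21.90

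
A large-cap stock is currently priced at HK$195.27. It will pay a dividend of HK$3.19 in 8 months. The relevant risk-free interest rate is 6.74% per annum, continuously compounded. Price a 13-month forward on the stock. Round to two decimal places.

PV(dividends) I = 3.19·e^(−0.0674·8/12)
I = 3.0498
F = (S − I)·e^(rT) = (195.27 − 3.0498) · e^(0.0674·13/12)
= 192.2202 · e^0.073017 = 192.2202 × 1.075749 = HK$206.78

HK$206.78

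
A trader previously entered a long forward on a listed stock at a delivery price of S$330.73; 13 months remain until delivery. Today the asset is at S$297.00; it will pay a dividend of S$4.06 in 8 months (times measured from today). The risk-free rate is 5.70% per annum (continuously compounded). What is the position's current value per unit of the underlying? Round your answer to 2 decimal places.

-S$17.83

PV(remaining dividends) I = 4.06·e^(−0.0570·8/12) = 3.9086
Current forward F = (S − I)·e^(rT) = (297.00 − 3.9086)·e^(0.0570·13/12) = 293.0914 × 1.063696 = 311.7601
Value (long) = (F − K)·e^(−rT) = (311.7601 − 330.73) × 0.940118 = -17.8339
Value = -S$17.83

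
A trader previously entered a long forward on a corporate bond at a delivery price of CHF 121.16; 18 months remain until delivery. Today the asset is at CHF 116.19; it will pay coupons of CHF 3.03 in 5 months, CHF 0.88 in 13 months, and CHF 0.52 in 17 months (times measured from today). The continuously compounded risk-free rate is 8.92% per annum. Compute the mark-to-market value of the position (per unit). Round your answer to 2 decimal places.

PV(remaining coupons) I = 3.03·e^(−0.0892·5/12) + 0.88·e^(−0.0892·13/12) + 0.52·e^(−0.0892·17/12) = 4.1767
Current forward F = (S − I)·e^(rT) = (116.19 − 4.1767)·e^(0.0892·18/12) = 112.0133 × 1.143164 = 128.0496
Value (long) = (F − K)·e^(−rT) = (128.0496 − 121.16) × 0.874765 = 6.0268
Value = CHF 6.03

CHF 6.03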